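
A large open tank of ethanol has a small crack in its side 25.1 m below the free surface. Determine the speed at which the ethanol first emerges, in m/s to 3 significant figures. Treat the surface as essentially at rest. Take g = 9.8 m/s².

22.2 m/s

Bernoulli from surface to hole (P equal, v_surface ≈ 0): v = √(2gh) = √(2×9.8×25.1) = 22.2 m/s.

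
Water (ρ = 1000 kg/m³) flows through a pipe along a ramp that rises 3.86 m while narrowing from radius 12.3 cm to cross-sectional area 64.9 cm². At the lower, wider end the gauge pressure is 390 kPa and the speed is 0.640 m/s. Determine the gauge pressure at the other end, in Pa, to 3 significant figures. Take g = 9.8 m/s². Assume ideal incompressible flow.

Continuity gives A₁v₁ = A₂v₂, so v₂ = (475 cm²)/(64.9 cm²) × 0.640 m/s = 4.69 m/s.
Bernoulli: P₁ + ½ρv₁² + ρg h₁ = P₂ + ½ρv₂² + ρg h₂, so P₂ = P₁ + ½ρ(v₁² − v₂²) − ρg(h₂ − h₁).
P₂ = 390000 + ½·1000·(0.640² − 4.69²) − 1000·9.8·(+3.86) = 390000 + (-10800) − (37800) = 341000 Pa.

P₂ ≈ 341000 Pa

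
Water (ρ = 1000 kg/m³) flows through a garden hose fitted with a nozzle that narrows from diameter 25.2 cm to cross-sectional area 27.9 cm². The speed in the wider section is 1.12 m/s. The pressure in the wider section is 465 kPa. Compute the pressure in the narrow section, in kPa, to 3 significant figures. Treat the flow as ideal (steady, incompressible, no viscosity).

By continuity, v₂ = v₁·A₁/A₂ = 1.12·(499/27.9) = 20.0 m/s.
Along the horizontal streamline, P + ½ρv² is constant.
P₂ = P₁ − ½ρ(v₂² − v₁²) = 465000 − ½·1000·(20.0² − 1.12²) = 465000 − 200000 = 265000 Pa.

P₂ ≈ 265 kPa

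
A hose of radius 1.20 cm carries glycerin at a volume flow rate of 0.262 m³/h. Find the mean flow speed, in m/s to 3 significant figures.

Q = 0.262 m³/h = 0.0000728 m³/s.
v = Q/A = 0.0000728 / 0.000452 = 0.161 m/s.

v ≈ 0.161 m/s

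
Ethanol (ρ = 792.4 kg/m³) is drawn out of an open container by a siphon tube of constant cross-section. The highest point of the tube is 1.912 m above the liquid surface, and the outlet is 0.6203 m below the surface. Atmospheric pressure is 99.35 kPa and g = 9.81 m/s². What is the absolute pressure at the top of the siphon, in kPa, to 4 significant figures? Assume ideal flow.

The outlet speed comes from Torricelli: v = √(2g·0.6203) = 3.489 m/s.
Continuity keeps v the same throughout the tube; from surface to crest, P_atm + 0 = P_top + ½ρv² + ρg·h_top.
P_top = 99350 − ½·792.4·3.489² − 792.4·9.81·1.912 = 79670 Pa.

P_top ≈ 79.67 kPa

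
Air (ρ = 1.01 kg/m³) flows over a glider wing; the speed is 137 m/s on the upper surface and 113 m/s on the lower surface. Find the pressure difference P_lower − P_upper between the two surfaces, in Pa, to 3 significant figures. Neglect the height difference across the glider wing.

The pressure is lower where the speed is higher: ΔP = ½ρ(v_up² − v_low²).
ΔP = ½·1.01·(137² − 113²) = 3030 Pa.

ΔP = 3030 Pa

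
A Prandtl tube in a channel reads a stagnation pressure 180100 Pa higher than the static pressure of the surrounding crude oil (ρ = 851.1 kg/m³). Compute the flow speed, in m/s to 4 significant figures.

v = 20.57 m/s

At the stagnation point the flow is brought to rest, so Bernoulli gives P_stag − P_static = ½ρv².
v = √(2ΔP/ρ) = √(2·180100/851.1) = 20.57 m/s.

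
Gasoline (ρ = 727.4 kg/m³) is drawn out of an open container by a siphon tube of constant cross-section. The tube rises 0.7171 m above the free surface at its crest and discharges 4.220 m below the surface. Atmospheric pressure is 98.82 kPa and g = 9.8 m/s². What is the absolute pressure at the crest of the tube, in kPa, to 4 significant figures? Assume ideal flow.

From the surface to the outlet (both open to atmosphere, surface at rest): v = √(2g·h_out) = √(2·9.8·4.220) = 9.095 m/s.
The bore is uniform, so the speed at the crest is the same v. Bernoulli surface→crest: P_atm = P_top + ½ρv² + ρg·h_top.
P_top = 98820 − ½·727.4·9.095² − 727.4·9.8·0.7171 = 63630 Pa.

P_top ≈ 63.63 kPa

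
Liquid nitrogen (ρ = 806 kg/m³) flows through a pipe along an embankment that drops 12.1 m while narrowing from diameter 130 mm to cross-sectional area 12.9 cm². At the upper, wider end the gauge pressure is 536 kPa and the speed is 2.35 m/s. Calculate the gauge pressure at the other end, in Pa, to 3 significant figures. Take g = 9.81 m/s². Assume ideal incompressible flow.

Mass conservation (A₁v₁ = A₂v₂) gives v₂ = 2.35 × 133/12.9 = 24.2 m/s.
Bernoulli: P₁ + ½ρv₁² + ρg h₁ = P₂ + ½ρv₂² + ρg h₂, so P₂ = P₁ + ½ρ(v₁² − v₂²) − ρg(h₂ − h₁).
P₂ = 536000 + ½·806·(2.35² − 24.2²) − 806·9.81·(−12.1) = 536000 + (-233000) − (-95700) = 398000 Pa.

P₂ ≈ 398000 Pa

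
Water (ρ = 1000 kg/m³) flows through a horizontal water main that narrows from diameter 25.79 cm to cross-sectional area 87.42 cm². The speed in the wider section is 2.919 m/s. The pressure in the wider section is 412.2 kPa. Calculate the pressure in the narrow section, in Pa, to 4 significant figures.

P₂ ≈ 264300 Pa

Continuity gives A₁v₁ = A₂v₂, so v₂ = (522.4 cm²)/(87.42 cm²) × 2.919 m/s = 17.44 m/s.
Along the horizontal streamline, P + ½ρv² is constant.
P₂ = P₁ − ½ρ(v₂² − v₁²) = 412200 − ½·1000·(17.44² − 2.919²) = 412200 − 147900 = 264300 Pa.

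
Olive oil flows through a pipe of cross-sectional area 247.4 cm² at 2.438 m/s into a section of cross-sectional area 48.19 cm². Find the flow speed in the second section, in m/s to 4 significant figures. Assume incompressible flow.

Continuity gives A₁v₁ = A₂v₂, so v₂ = (247.4 cm²)/(48.19 cm²) × 2.438 m/s = 12.52 m/s.

v₂ = 12.52 m/s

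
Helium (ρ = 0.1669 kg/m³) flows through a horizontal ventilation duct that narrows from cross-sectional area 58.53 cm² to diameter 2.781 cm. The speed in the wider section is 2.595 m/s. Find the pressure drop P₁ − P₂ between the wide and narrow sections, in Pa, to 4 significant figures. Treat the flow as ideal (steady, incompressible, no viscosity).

Mass conservation (A₁v₁ = A₂v₂) gives v₂ = 2.595 × 58.53/6.074 = 25.00 m/s.
Along the horizontal streamline, P + ½ρv² is constant.
P₁ − P₂ = ½·0.1669·(25.00² − 2.595²) = ½·0.1669·618.5 = 51.61 Pa.

51.61 Pa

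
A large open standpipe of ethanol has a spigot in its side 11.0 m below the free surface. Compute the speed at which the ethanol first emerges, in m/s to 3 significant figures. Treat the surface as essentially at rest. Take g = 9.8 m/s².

The surface is effectively still and both ends are open, so ½v² = gh and v = √(2·9.8·11.0) = 14.7 m/s.

v ≈ 14.7 m/s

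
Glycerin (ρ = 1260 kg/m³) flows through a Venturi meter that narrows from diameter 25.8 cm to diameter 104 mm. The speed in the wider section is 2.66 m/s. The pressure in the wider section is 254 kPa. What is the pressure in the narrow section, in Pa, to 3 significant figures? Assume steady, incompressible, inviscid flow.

P₂ = 89600 Pa

Continuity gives A₁v₁ = A₂v₂, so v₂ = (523 cm²)/(84.9 cm²) × 2.66 m/s = 16.4 m/s.
With no height change, Bernoulli's equation is P₁ + ½ρv₁² = P₂ + ½ρv₂².
P₂ = P₁ − ½ρ(v₂² − v₁²) = 254000 − ½·1260·(16.4² − 2.66²) = 254000 − 164000 = 89600 Pa.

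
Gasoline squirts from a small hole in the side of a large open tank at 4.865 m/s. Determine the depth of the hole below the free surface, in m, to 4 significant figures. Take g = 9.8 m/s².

h = 1.208 m

For a small hole in a large open tank, ½v² = gh, giving h = v²/(2g).
h = 4.865²/(2·9.8) = 23.67/19.60 = 1.208 m.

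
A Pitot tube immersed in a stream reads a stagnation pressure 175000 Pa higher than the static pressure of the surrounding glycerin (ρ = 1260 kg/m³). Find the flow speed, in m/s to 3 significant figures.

v = 16.7 m/s

Bernoulli between the free stream and the stagnation point: ½ρv² = P_stag − P_static.
v = √(2ΔP/ρ) = √(2·175000/1260) = 16.7 m/s.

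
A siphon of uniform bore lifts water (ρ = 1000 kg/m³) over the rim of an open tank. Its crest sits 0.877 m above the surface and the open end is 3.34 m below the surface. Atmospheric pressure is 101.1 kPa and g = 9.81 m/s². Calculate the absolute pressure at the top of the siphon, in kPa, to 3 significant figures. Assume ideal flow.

The outlet speed comes from Torricelli: v = √(2g·3.34) = 8.10 m/s.
With constant cross-section the crest speed equals v; applying Bernoulli from the surface up to the crest, P_top = P_atm − ½ρv² − ρg·h_top.
P_top = 101100 − ½·1000·8.10² − 1000·9.81·0.877 = 59700 Pa.

59.7 kPa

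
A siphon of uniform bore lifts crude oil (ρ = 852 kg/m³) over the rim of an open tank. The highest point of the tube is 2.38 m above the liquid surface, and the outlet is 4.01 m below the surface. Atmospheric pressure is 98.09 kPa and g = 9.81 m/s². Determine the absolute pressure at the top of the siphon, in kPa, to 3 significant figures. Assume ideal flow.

P_top = 44.7 kPa

From the surface to the outlet (both open to atmosphere, surface at rest): v = √(2g·h_out) = √(2·9.81·4.01) = 8.87 m/s.
With constant cross-section the crest speed equals v; applying Bernoulli from the surface up to the crest, P_top = P_atm − ½ρv² − ρg·h_top.
P_top = 98090 − ½·852·8.87² − 852·9.81·2.38 = 44700 Pa.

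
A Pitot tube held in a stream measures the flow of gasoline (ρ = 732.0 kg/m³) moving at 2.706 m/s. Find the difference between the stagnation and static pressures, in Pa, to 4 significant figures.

At the stagnation point the flow is brought to rest, so Bernoulli gives P_stag − P_static = ½ρv².
ΔP = ½·732.0·2.706² = 2680 Pa.

2680 Pa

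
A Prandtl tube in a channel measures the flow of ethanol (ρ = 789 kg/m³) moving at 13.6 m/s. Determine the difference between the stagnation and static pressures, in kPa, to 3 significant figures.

At the stagnation point the flow is brought to rest, so Bernoulli gives P_stag − P_static = ½ρv².
ΔP = ½·789·13.6² = 73000 Pa.

ΔP = 73.0 kPa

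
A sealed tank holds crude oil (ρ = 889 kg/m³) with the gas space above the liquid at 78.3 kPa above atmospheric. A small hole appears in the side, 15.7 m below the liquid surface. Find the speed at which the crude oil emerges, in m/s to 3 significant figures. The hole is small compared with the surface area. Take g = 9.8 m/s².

v = 22.0 m/s

Take point 1 at the surface (v₁ ≈ 0) and point 2 at the hole (at atmospheric pressure). Bernoulli: P₁ + ρg h = P_atm + ½ρv₂².
With P₁ − P_atm = 78300 Pa, v₂ = √(2gh + 2ΔP/ρ) = √(2·9.8·15.7 + 2·78300/889) = 22.0 m/s.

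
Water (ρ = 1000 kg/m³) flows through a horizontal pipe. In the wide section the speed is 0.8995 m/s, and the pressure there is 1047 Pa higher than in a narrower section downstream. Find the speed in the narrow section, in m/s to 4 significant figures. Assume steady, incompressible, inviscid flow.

v₂ ≈ 1.704 m/s

With h₁ = h₂, rearranging Bernoulli gives v₂ = √(v₁² + 2ΔP/ρ).
v₂ = √(0.8995² + 2·1047/1000) = √(0.8091 + 2.094) = 1.704 m/s.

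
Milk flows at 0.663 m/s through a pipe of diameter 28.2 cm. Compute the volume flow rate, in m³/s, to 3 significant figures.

Q ≈ 0.0414 m³/s

Q = A·v = 0.0625 m² × 0.663 m/s = 0.0414 m³/s.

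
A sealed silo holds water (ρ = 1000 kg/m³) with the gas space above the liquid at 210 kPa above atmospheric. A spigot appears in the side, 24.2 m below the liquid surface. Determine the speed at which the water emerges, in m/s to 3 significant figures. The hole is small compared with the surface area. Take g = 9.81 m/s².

v ≈ 29.9 m/s

Take point 1 at the surface (v₁ ≈ 0) and point 2 at the hole (at atmospheric pressure). Bernoulli: P₁ + ρg h = P_atm + ½ρv₂².
With P₁ − P_atm = 210000 Pa, v₂ = √(2gh + 2ΔP/ρ) = √(2·9.81·24.2 + 2·210000/1000) = 29.9 m/s.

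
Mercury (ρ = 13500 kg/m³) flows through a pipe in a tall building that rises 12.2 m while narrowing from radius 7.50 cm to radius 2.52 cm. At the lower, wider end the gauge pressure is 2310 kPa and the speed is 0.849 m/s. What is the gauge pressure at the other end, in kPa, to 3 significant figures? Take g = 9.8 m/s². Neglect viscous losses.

The volume flow rate is constant, so v₂ = (A₁/A₂)v₁ = (177/20.0)·0.849 = 7.52 m/s.
Energy conservation along the streamline gives P₂ = P₁ − ½ρ(v₂² − v₁²) − ρg(h₂ − h₁).
P₂ = 2310000 + ½·13500·(0.849² − 7.52²) − 13500·9.8·(+12.2) = 2310000 + (-377000) − (1610000) = 319000 Pa.

P₂ = 319 kPa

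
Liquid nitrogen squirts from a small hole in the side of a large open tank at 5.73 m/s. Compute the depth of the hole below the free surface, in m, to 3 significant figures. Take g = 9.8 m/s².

h ≈ 1.68 m

Inverting v = √(2gh) gives h = v² / 2g.
h = 5.73²/(2·9.8) = 32.8/19.60 = 1.68 m.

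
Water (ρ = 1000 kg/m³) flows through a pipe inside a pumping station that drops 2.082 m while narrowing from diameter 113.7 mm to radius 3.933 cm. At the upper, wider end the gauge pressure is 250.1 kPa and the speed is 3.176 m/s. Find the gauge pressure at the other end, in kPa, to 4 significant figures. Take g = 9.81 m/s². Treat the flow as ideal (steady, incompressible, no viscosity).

By continuity, v₂ = v₁·A₁/A₂ = 3.176·(101.5/48.60) = 6.636 m/s.
Energy conservation along the streamline gives P₂ = P₁ − ½ρ(v₂² − v₁²) − ρg(h₂ − h₁).
P₂ = 250100 + ½·1000·(3.176² − 6.636²) − 1000·9.81·(−2.082) = 250100 + (-16970) − (-20420) = 253600 Pa.

253.6 kPa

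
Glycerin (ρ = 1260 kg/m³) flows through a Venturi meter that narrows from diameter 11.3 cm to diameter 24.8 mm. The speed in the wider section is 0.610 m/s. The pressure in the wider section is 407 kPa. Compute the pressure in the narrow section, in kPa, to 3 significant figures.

P₂ = 306 kPa

Mass conservation (A₁v₁ = A₂v₂) gives v₂ = 0.610 × 100/4.83 = 12.7 m/s.
The pipe is horizontal, so Bernoulli reduces to P₁ + ½ρv₁² = P₂ + ½ρv₂².
P₂ = P₁ − ½ρ(v₂² − v₁²) = 407000 − ½·1260·(12.7² − 0.610²) = 407000 − 101000 = 306000 Pa.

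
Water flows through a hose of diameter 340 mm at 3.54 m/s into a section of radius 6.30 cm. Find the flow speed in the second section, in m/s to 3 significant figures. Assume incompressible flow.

v₂ ≈ 25.8 m/s

Continuity gives A₁v₁ = A₂v₂, so v₂ = (908 cm²)/(125 cm²) × 3.54 m/s = 25.8 m/s.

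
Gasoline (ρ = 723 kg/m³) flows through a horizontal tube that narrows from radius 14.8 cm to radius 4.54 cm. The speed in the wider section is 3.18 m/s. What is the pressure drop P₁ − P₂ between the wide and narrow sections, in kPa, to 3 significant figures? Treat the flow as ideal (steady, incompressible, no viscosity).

Continuity gives A₁v₁ = A₂v₂, so v₂ = (688 cm²)/(64.8 cm²) × 3.18 m/s = 33.8 m/s.
Bernoulli (h₁ = h₂): P₁ − P₂ = ½ρ(v₂² − v₁²).
P₁ − P₂ = ½·723·(33.8² − 3.18²) = ½·723·1130 = 409000 Pa.

ΔP = 409 kPa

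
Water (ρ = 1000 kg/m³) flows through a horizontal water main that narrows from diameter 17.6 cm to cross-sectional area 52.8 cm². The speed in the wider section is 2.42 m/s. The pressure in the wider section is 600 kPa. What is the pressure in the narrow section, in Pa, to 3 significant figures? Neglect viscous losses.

Mass conservation (A₁v₁ = A₂v₂) gives v₂ = 2.42 × 243/52.8 = 11.2 m/s.
With no height change, Bernoulli's equation is P₁ + ½ρv₁² = P₂ + ½ρv₂².
P₂ = P₁ − ½ρ(v₂² − v₁²) = 600000 − ½·1000·(11.2² − 2.42²) = 600000 − 59200 = 541000 Pa.

P₂ ≈ 541000 Pa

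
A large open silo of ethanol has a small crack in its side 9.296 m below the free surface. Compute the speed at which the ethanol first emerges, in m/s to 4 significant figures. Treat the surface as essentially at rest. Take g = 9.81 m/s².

v ≈ 13.51 m/s

With the surface at rest and both surface and jet at atmospheric pressure, Bernoulli gives ρg h = ½ρv², so v = √(2gh) = √(2·9.81·9.296) = 13.51 m/s.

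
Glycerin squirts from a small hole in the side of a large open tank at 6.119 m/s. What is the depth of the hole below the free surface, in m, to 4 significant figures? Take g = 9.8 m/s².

Torricelli: v = √(2gh), so h = v²/(2g).
h = 6.119²/(2·9.8) = 37.44/19.60 = 1.910 m.

h ≈ 1.910 m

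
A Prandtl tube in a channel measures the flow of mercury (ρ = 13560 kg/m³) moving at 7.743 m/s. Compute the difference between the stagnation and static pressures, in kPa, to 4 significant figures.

Bernoulli between the free stream and the stagnation point: ½ρv² = P_stag − P_static.
ΔP = ½·13560·7.743² = 406500 Pa.

ΔP ≈ 406.5 kPa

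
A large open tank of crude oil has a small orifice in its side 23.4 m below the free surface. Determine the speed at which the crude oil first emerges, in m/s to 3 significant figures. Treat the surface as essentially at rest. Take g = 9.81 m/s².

With the surface at rest and both surface and jet at atmospheric pressure, Bernoulli gives ρg h = ½ρv², so v = √(2gh) = √(2·9.81·23.4) = 21.4 m/s.

21.4 m/s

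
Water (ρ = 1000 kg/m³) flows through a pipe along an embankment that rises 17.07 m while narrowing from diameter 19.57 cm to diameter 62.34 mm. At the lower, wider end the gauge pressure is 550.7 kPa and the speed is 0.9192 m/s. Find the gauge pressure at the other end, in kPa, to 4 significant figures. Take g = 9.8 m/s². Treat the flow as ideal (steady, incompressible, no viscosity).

P₂ ≈ 342.8 kPa

Continuity gives A₁v₁ = A₂v₂, so v₂ = (300.8 cm²)/(30.52 cm²) × 0.9192 m/s = 9.059 m/s.
Bernoulli: P₁ + ½ρv₁² + ρg h₁ = P₂ + ½ρv₂² + ρg h₂, so P₂ = P₁ + ½ρ(v₁² − v₂²) − ρg(h₂ − h₁).
P₂ = 550700 + ½·1000·(0.9192² − 9.059²) − 1000·9.8·(+17.07) = 550700 + (-40610) − (167300) = 342800 Pa.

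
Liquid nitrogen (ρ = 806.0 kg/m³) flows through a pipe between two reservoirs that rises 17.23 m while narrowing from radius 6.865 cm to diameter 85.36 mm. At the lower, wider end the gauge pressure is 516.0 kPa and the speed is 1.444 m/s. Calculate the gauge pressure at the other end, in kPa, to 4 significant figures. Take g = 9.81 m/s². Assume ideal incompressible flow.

P₂ ≈ 375.0 kPa

Mass conservation (A₁v₁ = A₂v₂) gives v₂ = 1.444 × 148.1/57.23 = 3.736 m/s.
Bernoulli: P₁ + ½ρv₁² + ρg h₁ = P₂ + ½ρv₂² + ρg h₂, so P₂ = P₁ + ½ρ(v₁² − v₂²) − ρg(h₂ − h₁).
P₂ = 516000 + ½·806.0·(1.444² − 3.736²) − 806.0·9.81·(+17.23) = 516000 + (-4784) − (136200) = 375000 Pa.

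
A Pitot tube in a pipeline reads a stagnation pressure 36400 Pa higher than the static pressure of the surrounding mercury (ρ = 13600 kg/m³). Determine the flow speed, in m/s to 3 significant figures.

2.31 m/s

At the stagnation point the flow is brought to rest, so Bernoulli gives P_stag − P_static = ½ρv².
v = √(2ΔP/ρ) = √(2·36400/13600) = 2.31 m/s.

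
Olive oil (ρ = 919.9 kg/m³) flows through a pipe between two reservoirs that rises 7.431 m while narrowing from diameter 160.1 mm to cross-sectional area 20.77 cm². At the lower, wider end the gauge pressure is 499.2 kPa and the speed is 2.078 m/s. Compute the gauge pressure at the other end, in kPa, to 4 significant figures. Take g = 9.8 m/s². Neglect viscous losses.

P₂ ≈ 247.6 kPa

By continuity, v₂ = v₁·A₁/A₂ = 2.078·(201.3/20.77) = 20.14 m/s.
Bernoulli: P₁ + ½ρv₁² + ρg h₁ = P₂ + ½ρv₂² + ρg h₂, so P₂ = P₁ + ½ρ(v₁² − v₂²) − ρg(h₂ − h₁).
P₂ = 499200 + ½·919.9·(2.078² − 20.14²) − 919.9·9.8·(+7.431) = 499200 + (-184600) − (66990) = 247600 Pa.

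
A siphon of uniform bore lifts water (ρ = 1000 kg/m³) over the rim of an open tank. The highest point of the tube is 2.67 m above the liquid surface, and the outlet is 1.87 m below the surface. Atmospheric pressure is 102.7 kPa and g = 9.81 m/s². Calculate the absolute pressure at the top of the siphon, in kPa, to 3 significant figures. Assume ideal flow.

P_top ≈ 58.2 kPa

Bernoulli surface→outlet gives ½v² = g·h_out, so v = √(2·9.81·1.87) = 6.06 m/s.
With constant cross-section the crest speed equals v; applying Bernoulli from the surface up to the crest, P_top = P_atm − ½ρv² − ρg·h_top.
P_top = 102700 − ½·1000·6.06² − 1000·9.81·2.67 = 58200 Pa.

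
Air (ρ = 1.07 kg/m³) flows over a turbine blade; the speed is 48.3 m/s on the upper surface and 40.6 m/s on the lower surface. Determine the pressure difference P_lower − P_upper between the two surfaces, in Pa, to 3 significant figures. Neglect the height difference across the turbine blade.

ΔP ≈ 366 Pa

With negligible Δh, P + ½ρv² is constant, so P_low − P_up = ½ρ(v_up² − v_low²).
ΔP = ½·1.07·(48.3² − 40.6²) = 366 Pa.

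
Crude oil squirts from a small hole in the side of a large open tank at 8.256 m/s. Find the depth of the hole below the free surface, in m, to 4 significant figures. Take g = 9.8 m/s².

3.478 m

Inverting v = √(2gh) gives h = v² / 2g.
h = 8.256²/(2·9.8) = 68.16/19.60 = 3.478 m.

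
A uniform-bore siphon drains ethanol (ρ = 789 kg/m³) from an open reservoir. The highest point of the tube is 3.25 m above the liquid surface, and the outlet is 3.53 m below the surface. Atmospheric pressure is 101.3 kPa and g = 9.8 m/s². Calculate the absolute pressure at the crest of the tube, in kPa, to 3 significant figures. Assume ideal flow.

Bernoulli surface→outlet gives ½v² = g·h_out, so v = √(2·9.8·3.53) = 8.32 m/s.
With constant cross-section the crest speed equals v; applying Bernoulli from the surface up to the crest, P_top = P_atm − ½ρv² − ρg·h_top.
P_top = 101300 − ½·789·8.32² − 789·9.8·3.25 = 48900 Pa.

48.9 kPa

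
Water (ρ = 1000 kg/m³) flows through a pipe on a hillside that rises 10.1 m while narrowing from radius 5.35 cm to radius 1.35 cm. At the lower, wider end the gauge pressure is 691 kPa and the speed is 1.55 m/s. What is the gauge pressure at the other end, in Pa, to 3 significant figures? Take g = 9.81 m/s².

The volume flow rate is constant, so v₂ = (A₁/A₂)v₁ = (89.9/5.73)·1.55 = 24.3 m/s.
Applying Bernoulli between the two ends and solving for P₂: P₂ = P₁ + ½ρ(v₁² − v₂²) − ρgΔh.
P₂ = 691000 + ½·1000·(1.55² − 24.3²) − 1000·9.81·(+10.1) = 691000 + (-295000) − (99100) = 297000 Pa.

P₂ ≈ 297000 Pa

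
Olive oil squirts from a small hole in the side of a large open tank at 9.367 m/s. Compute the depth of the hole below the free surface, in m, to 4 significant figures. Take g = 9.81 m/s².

4.472 m

Torricelli: v = √(2gh), so h = v²/(2g).
h = 9.367²/(2·9.81) = 87.74/19.62 = 4.472 m.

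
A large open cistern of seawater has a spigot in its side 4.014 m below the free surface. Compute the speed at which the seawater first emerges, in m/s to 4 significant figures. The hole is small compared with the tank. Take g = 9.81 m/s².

Torricelli's result v = √(2gh) gives v = √(2·9.81·4.014) = 8.874 m/s.

v ≈ 8.874 m/s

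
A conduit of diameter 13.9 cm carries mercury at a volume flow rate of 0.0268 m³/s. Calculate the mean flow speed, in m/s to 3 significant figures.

Q = 0.0268 m³/s = 0.0268 m³/s.
v = Q/A = 0.0268 / 0.0152 = 1.77 m/s.

1.77 m/s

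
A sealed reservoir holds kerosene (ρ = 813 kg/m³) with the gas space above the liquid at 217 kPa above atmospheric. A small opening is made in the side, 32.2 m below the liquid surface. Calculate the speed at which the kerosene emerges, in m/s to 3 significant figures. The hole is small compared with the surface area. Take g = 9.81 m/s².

v ≈ 34.1 m/s

Take point 1 at the surface (v₁ ≈ 0) and point 2 at the hole (at atmospheric pressure). Bernoulli: P₁ + ρg h = P_atm + ½ρv₂².
With P₁ − P_atm = 217000 Pa, v₂ = √(2gh + 2ΔP/ρ) = √(2·9.81·32.2 + 2·217000/813) = 34.1 m/s.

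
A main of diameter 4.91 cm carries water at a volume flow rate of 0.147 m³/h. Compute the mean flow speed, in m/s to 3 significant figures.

0.0216 m/s

Q = 0.147 m³/h = 0.0000408 m³/s.
v = Q/A = 0.0000408 / 0.00189 = 0.0216 m/s.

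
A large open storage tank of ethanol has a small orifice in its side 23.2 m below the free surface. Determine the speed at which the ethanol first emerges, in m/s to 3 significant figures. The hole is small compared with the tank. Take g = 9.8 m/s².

21.3 m/s

Bernoulli from surface to hole (P equal, v_surface ≈ 0): v = √(2gh) = √(2×9.8×23.2) = 21.3 m/s.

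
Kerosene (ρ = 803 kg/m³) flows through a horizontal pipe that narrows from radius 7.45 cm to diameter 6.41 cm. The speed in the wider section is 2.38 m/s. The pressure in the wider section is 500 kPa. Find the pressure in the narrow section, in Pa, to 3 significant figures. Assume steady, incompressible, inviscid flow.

436000 Pa

By continuity, v₂ = v₁·A₁/A₂ = 2.38·(174/32.3) = 12.9 m/s.
Along the horizontal streamline, P + ½ρv² is constant.
P₂ = P₁ − ½ρ(v₂² − v₁²) = 500000 − ½·803·(12.9² − 2.38²) = 500000 − 64100 = 436000 Pa.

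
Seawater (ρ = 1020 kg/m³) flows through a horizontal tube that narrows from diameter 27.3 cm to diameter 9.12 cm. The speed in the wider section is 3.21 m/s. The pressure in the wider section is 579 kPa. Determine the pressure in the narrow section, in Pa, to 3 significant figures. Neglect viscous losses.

P₂ = 162000 Pa

Continuity gives A₁v₁ = A₂v₂, so v₂ = (585 cm²)/(65.3 cm²) × 3.21 m/s = 28.8 m/s.
With no height change, Bernoulli's equation is P₁ + ½ρv₁² = P₂ + ½ρv₂².
P₂ = P₁ − ½ρ(v₂² − v₁²) = 579000 − ½·1020·(28.8² − 3.21²) = 579000 − 417000 = 162000 Pa.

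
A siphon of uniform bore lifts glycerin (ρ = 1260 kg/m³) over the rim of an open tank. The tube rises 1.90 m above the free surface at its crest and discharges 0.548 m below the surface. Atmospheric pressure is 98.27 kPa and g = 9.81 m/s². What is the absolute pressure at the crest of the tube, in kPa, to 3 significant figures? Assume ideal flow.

P_top = 68.0 kPa

Bernoulli surface→outlet gives ½v² = g·h_out, so v = √(2·9.81·0.548) = 3.28 m/s.
The bore is uniform, so the speed at the crest is the same v. Bernoulli surface→crest: P_atm = P_top + ½ρv² + ρg·h_top.
P_top = 98270 − ½·1260·3.28² − 1260·9.81·1.90 = 68000 Pa.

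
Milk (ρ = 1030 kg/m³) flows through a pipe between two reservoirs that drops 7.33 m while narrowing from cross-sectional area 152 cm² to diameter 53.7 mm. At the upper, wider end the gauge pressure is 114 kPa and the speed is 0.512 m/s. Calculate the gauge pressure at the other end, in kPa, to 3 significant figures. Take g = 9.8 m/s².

182 kPa

By continuity, v₂ = v₁·A₁/A₂ = 0.512·(152/22.6) = 3.44 m/s.
Applying Bernoulli between the two ends and solving for P₂: P₂ = P₁ + ½ρ(v₁² − v₂²) − ρgΔh.
P₂ = 114000 + ½·1030·(0.512² − 3.44²) − 1030·9.8·(−7.33) = 114000 + (-5950) − (-74000) = 182000 Pa.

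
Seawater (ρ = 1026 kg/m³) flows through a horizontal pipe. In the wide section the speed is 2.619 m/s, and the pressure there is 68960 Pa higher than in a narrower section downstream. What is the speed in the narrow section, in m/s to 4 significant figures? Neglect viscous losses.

v₂ ≈ 11.89 m/s

Horizontal Bernoulli: P₁ + ½ρv₁² = P₂ + ½ρv₂², so v₂² = v₁² + 2(P₁ − P₂)/ρ.
v₂ = √(2.619² + 2·68960/1026) = √(6.859 + 134.4) = 11.89 m/s.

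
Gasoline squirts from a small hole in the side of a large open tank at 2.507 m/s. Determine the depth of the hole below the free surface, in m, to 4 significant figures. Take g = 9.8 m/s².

Torricelli: v = √(2gh), so h = v²/(2g).
h = 2.507²/(2·9.8) = 6.285/19.60 = 0.3207 m.

h = 0.3207 m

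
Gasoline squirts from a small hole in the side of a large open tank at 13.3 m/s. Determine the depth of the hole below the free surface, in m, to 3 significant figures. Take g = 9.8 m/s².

Inverting v = √(2gh) gives h = v² / 2g.
h = 13.3²/(2·9.8) = 177/19.60 = 9.03 m.

h ≈ 9.03 m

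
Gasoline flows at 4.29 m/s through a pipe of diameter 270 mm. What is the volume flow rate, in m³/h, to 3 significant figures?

884 m³/h

Q = A·v = 0.0573 m² × 4.29 m/s = 0.246 m³/s.
Converting: 0.246 m³/s × 3600 = 884 m³/h.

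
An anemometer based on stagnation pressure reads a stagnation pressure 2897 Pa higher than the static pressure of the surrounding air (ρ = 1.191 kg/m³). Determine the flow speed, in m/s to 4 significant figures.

v ≈ 69.75 m/s

At the stagnation point the flow is brought to rest, so Bernoulli gives P_stag − P_static = ½ρv².
v = √(2ΔP/ρ) = √(2·2897/1.191) = 69.75 m/s.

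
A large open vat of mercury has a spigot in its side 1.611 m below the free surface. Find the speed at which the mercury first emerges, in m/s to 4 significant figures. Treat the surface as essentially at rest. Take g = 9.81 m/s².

Torricelli's result v = √(2gh) gives v = √(2·9.81·1.611) = 5.622 m/s.

v ≈ 5.622 m/s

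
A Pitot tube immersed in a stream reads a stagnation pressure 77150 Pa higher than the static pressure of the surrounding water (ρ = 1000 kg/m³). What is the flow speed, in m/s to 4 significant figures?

The dynamic pressure equals the rise in static pressure at the stagnation point: ΔP = ½ρv².
v = √(2ΔP/ρ) = √(2·77150/1000) = 12.42 m/s.

v ≈ 12.42 m/s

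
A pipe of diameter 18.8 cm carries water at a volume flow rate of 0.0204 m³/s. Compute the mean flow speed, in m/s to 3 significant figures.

Q = 0.0204 m³/s = 0.0204 m³/s.
v = Q/A = 0.0204 / 0.0278 = 0.735 m/s.

v = 0.735 m/s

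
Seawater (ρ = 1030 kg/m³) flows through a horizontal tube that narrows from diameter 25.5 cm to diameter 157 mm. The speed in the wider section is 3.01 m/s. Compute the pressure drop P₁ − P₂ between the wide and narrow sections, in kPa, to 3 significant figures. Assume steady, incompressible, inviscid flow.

Continuity gives A₁v₁ = A₂v₂, so v₂ = (511 cm²)/(194 cm²) × 3.01 m/s = 7.94 m/s.
Along the horizontal streamline, P + ½ρv² is constant.
P₁ − P₂ = ½·1030·(7.94² − 3.01²) = ½·1030·54.0 = 27800 Pa.

ΔP = 27.8 kPa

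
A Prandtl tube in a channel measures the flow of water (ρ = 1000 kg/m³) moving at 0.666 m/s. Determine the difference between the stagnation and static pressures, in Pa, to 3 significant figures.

ΔP ≈ 222 Pa

The dynamic pressure equals the rise in static pressure at the stagnation point: ΔP = ½ρv².
ΔP = ½·1000·0.666² = 222 Pa.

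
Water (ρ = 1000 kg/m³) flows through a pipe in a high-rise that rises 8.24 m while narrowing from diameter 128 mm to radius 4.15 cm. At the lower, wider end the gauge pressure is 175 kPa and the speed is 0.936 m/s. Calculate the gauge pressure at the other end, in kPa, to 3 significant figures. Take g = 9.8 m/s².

P₂ ≈ 92.2 kPa

Mass conservation (A₁v₁ = A₂v₂) gives v₂ = 0.936 × 129/54.1 = 2.23 m/s.
Applying Bernoulli between the two ends and solving for P₂: P₂ = P₁ + ½ρ(v₁² − v₂²) − ρgΔh.
P₂ = 175000 + ½·1000·(0.936² − 2.23²) − 1000·9.8·(+8.24) = 175000 + (-2040) − (80800) = 92200 Pa.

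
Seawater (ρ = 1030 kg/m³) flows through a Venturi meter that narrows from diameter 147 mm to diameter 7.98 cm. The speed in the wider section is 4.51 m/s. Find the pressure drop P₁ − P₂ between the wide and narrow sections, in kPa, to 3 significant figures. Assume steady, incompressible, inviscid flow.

ΔP = 110 kPa

The volume flow rate is constant, so v₂ = (A₁/A₂)v₁ = (170/50.0)·4.51 = 15.3 m/s.
Along the horizontal streamline, P + ½ρv² is constant.
P₁ − P₂ = ½·1030·(15.3² − 4.51²) = ½·1030·214 = 110000 Pa.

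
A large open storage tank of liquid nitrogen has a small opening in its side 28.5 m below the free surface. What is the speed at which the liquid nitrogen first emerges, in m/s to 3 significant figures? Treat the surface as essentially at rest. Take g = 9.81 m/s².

v = 23.6 m/s

With the surface at rest and both surface and jet at atmospheric pressure, Bernoulli gives ρg h = ½ρv², so v = √(2gh) = √(2·9.81·28.5) = 23.6 m/s.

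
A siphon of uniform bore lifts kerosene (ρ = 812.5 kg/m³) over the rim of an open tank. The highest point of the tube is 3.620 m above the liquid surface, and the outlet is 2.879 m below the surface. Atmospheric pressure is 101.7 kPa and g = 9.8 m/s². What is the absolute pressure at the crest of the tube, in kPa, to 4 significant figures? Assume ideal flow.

The outlet speed comes from Torricelli: v = √(2g·2.879) = 7.512 m/s.
With constant cross-section the crest speed equals v; applying Bernoulli from the surface up to the crest, P_top = P_atm − ½ρv² − ρg·h_top.
P_top = 101700 − ½·812.5·7.512² − 812.5·9.8·3.620 = 49950 Pa.

P_top ≈ 49.95 kPa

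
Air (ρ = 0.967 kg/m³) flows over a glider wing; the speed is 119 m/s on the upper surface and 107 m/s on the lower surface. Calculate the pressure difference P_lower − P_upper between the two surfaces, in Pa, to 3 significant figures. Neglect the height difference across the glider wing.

With negligible Δh, P + ½ρv² is constant, so P_low − P_up = ½ρ(v_up² − v_low²).
ΔP = ½·0.967·(119² − 107²) = 1310 Pa.

ΔP ≈ 1310 Pa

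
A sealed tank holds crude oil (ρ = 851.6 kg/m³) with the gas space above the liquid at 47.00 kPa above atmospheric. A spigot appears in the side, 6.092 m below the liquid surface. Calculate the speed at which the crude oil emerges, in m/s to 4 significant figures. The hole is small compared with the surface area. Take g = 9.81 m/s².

Take point 1 at the surface (v₁ ≈ 0) and point 2 at the hole (at atmospheric pressure). Bernoulli: P₁ + ρg h = P_atm + ½ρv₂².
With P₁ − P_atm = 47000 Pa, v₂ = √(2gh + 2ΔP/ρ) = √(2·9.81·6.092 + 2·47000/851.6) = 15.16 m/s.

15.16 m/s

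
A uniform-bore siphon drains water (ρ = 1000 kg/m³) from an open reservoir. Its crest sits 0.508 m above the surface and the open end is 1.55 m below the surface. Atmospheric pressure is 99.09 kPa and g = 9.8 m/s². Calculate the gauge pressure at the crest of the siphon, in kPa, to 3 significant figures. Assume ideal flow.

P_gauge ≈ -20.2 kPa

Bernoulli surface→outlet gives ½v² = g·h_out, so v = √(2·9.8·1.55) = 5.51 m/s.
With constant cross-section the crest speed equals v; applying Bernoulli from the surface up to the crest, P_top = P_atm − ½ρv² − ρg·h_top.
P_top = 99090 − ½·1000·5.51² − 1000·9.8·0.508 = 78900 Pa. So P_gauge = P_top − P_atm = -20200 Pa.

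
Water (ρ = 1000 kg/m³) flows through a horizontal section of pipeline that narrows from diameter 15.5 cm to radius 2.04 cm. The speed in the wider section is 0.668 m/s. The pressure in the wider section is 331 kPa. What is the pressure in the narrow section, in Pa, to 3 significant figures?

Mass conservation (A₁v₁ = A₂v₂) gives v₂ = 0.668 × 189/13.1 = 9.64 m/s.
With no height change, Bernoulli's equation is P₁ + ½ρv₁² = P₂ + ½ρv₂².
P₂ = P₁ − ½ρ(v₂² − v₁²) = 331000 − ½·1000·(9.64² − 0.668²) = 331000 − 46300 = 285000 Pa.

285000 Pa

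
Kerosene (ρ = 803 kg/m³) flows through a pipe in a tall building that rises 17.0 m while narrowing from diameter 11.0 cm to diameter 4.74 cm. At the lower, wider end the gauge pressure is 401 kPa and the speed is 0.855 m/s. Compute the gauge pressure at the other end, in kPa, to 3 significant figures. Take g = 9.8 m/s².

By continuity, v₂ = v₁·A₁/A₂ = 0.855·(95.0/17.6) = 4.60 m/s.
Applying Bernoulli between the two ends and solving for P₂: P₂ = P₁ + ½ρ(v₁² − v₂²) − ρgΔh.
P₂ = 401000 + ½·803·(0.855² − 4.60²) − 803·9.8·(+17.0) = 401000 + (-8220) − (134000) = 259000 Pa.

P₂ ≈ 259 kPa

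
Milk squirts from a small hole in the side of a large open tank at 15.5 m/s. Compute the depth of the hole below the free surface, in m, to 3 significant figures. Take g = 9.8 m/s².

h ≈ 12.3 m

For a small hole in a large open tank, ½v² = gh, giving h = v²/(2g).
h = 15.5²/(2·9.8) = 240/19.60 = 12.3 m.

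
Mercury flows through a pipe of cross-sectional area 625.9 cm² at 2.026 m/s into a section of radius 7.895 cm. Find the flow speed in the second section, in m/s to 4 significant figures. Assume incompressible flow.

v₂ ≈ 6.476 m/s

Mass conservation (A₁v₁ = A₂v₂) gives v₂ = 2.026 × 625.9/195.8 = 6.476 m/s.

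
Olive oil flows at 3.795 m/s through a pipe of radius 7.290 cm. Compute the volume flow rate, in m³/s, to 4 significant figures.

Q = 0.06336 m³/s

Q = A·v = 0.01670 m² × 3.795 m/s = 0.06336 m³/s.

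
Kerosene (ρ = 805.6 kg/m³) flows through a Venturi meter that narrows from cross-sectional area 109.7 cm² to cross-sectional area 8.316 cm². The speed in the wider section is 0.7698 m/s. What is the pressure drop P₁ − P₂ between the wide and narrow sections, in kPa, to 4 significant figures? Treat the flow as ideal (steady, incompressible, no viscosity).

The volume flow rate is constant, so v₂ = (A₁/A₂)v₁ = (109.7/8.316)·0.7698 = 10.15 m/s.
The pipe is horizontal, so Bernoulli reduces to P₁ + ½ρv₁² = P₂ + ½ρv₂².
P₁ − P₂ = ½·805.6·(10.15² − 0.7698²) = ½·805.6·102.5 = 41300 Pa.

41.30 kPa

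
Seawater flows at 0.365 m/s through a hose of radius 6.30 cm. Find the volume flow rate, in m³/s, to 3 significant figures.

0.00455 m³/s

Q = A·v = 0.0125 m² × 0.365 m/s = 0.00455 m³/s.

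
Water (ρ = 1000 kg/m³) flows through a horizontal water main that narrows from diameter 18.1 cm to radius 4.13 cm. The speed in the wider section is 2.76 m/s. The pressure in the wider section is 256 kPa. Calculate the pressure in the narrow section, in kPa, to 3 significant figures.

172 kPa

The volume flow rate is constant, so v₂ = (A₁/A₂)v₁ = (257/53.6)·2.76 = 13.3 m/s.
With no height change, Bernoulli's equation is P₁ + ½ρv₁² = P₂ + ½ρv₂².
P₂ = P₁ − ½ρ(v₂² − v₁²) = 256000 − ½·1000·(13.3² − 2.76²) = 256000 − 84000 = 172000 Pa.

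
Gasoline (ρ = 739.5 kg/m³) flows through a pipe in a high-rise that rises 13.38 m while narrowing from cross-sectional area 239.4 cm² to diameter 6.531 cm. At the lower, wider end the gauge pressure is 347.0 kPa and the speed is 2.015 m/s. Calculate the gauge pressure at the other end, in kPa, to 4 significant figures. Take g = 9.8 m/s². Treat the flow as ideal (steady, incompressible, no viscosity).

P₂ ≈ 174.9 kPa

Continuity gives A₁v₁ = A₂v₂, so v₂ = (239.4 cm²)/(33.50 cm²) × 2.015 m/s = 14.40 m/s.
Energy conservation along the streamline gives P₂ = P₁ − ½ρ(v₂² − v₁²) − ρg(h₂ − h₁).
P₂ = 347000 + ½·739.5·(2.015² − 14.40²) − 739.5·9.8·(+13.38) = 347000 + (-75170) − (96970) = 174900 Pa.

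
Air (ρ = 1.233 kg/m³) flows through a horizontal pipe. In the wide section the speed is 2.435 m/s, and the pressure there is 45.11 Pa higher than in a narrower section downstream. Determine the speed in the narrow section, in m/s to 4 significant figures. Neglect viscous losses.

v₂ ≈ 8.894 m/s

Along the level pipe P + ½ρv² is conserved, hence v₂² = v₁² + 2(P₁ − P₂)/ρ.
v₂ = √(2.435² + 2·45.11/1.233) = √(5.929 + 73.17) = 8.894 m/s.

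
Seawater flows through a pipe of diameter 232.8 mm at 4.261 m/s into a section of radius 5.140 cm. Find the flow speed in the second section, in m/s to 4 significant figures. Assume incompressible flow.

21.85 m/s

Mass conservation (A₁v₁ = A₂v₂) gives v₂ = 4.261 × 425.7/83.00 = 21.85 m/s.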